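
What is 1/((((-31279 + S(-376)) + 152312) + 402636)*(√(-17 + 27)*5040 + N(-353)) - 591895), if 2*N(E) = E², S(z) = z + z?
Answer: 6205617206/188945618896661667789 - 167333440*√10/62981872965553889263 ≈ 2.4442e-11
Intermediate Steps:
S(z) = 2*z
N(E) = E²/2
1/((((-31279 + S(-376)) + 152312) + 402636)*(√(-17 + 27)*5040 + N(-353)) - 591895) = 1/((((-31279 + 2*(-376)) + 152312) + 402636)*(√(-17 + 27)*5040 + (½)*(-353)²) - 591895) = 1/((((-31279 - 752) + 152312) + 402636)*(√10*5040 + (½)*124609) - 591895) = 1/(((-32031 + 152312) + 402636)*(5040*√10 + 124609/2) - 591895) = 1/((120281 + 402636)*(124609/2 + 5040*√10) - 591895) = 1/(522917*(124609/2 + 5040*√10) - 591895) = 1/((65160164453/2 + 2635501680*√10) - 591895) = 1/(65158980663/2 + 2635501680*√10)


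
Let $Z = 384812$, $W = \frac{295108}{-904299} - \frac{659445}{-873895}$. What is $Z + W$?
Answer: $\frac{5529141515246321}{14368406811} \approx 3.8481 \cdot 10^{5}$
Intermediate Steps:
$W = \frac{6153491789}{14368406811}$ ($W = 295108 \left(- \frac{1}{904299}\right) - - \frac{131889}{174779} = - \frac{26828}{82209} + \frac{131889}{174779} = \frac{6153491789}{14368406811} \approx 0.42827$)
$Z + W = 384812 + \frac{6153491789}{14368406811} = \frac{5529141515246321}{14368406811}$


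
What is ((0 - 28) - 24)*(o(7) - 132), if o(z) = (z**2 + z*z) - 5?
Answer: 2028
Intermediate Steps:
o(z) = -5 + 2*z**2 (o(z) = (z**2 + z**2) - 5 = 2*z**2 - 5 = -5 + 2*z**2)
((0 - 28) - 24)*(o(7) - 132) = ((0 - 28) - 24)*((-5 + 2*7**2) - 132) = (-28 - 24)*((-5 + 2*49) - 132) = -52*((-5 + 98) - 132) = -52*(93 - 132) = -52*(-39) = 2028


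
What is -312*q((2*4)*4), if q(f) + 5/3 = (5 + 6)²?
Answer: -37232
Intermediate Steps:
q(f) = 358/3 (q(f) = -5/3 + (5 + 6)² = -5/3 + 11² = -5/3 + 121 = 358/3)
-312*q((2*4)*4) = -312*358/3 = -37232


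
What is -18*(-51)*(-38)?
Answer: -34884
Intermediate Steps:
-18*(-51)*(-38) = 918*(-38) = -34884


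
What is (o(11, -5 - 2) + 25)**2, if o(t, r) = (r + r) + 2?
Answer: 169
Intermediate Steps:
o(t, r) = 2 + 2*r (o(t, r) = 2*r + 2 = 2 + 2*r)
(o(11, -5 - 2) + 25)**2 = ((2 + 2*(-5 - 2)) + 25)**2 = ((2 + 2*(-7)) + 25)**2 = ((2 - 14) + 25)**2 = (-12 + 25)**2 = 13**2 = 169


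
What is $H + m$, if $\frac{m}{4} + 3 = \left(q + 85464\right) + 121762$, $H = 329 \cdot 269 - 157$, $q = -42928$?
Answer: $745524$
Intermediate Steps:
$H = 88344$ ($H = 88501 - 157 = 88344$)
$m = 657180$ ($m = -12 + 4 \left(\left(-42928 + 85464\right) + 121762\right) = -12 + 4 \left(42536 + 121762\right) = -12 + 4 \cdot 164298 = -12 + 657192 = 657180$)
$H + m = 88344 + 657180 = 745524$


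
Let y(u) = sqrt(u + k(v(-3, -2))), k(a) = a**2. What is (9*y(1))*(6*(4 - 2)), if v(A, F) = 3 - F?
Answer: 108*sqrt(26) ≈ 550.69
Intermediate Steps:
y(u) = sqrt(25 + u) (y(u) = sqrt(u + (3 - 1*(-2))**2) = sqrt(u + (3 + 2)**2) = sqrt(u + 5**2) = sqrt(u + 25) = sqrt(25 + u))
(9*y(1))*(6*(4 - 2)) = (9*sqrt(25 + 1))*(6*(4 - 2)) = (9*sqrt(26))*(6*2) = (9*sqrt(26))*12 = 108*sqrt(26)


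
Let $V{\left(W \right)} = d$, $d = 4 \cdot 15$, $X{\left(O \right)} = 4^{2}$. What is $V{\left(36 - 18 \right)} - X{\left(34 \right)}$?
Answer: $44$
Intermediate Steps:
$X{\left(O \right)} = 16$
$d = 60$
$V{\left(W \right)} = 60$
$V{\left(36 - 18 \right)} - X{\left(34 \right)} = 60 - 16 = 44$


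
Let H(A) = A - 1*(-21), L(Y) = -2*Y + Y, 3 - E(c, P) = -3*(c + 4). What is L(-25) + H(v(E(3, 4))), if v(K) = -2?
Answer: 44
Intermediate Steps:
E(c, P) = 15 + 3*c (E(c, P) = 3 - (-3)*(c + 4) = 3 - (-3)*(4 + c) = 3 - (-12 - 3*c) = 3 + (12 + 3*c) = 15 + 3*c)
L(Y) = -Y
H(A) = 21 + A (H(A) = A + 21 = 21 + A)
L(-25) + H(v(E(3, 4))) = -1*(-25) + (21 - 2) = 25 + 19 = 44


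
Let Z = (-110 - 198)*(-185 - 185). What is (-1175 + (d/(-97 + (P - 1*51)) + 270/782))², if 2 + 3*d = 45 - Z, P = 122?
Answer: 75984816323329/930128004 ≈ 81693.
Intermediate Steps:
Z = 113960 (Z = -308*(-370) = 113960)
d = -113917/3 (d = -⅔ + (45 - 1*113960)/3 = -⅔ + (45 - 113960)/3 = -⅔ + (⅓)*(-113915) = -⅔ - 113915/3 = -113917/3 ≈ -37972.)
(-1175 + (d/(-97 + (P - 1*51)) + 270/782))² = (-1175 + (-113917/(3*(-97 + (122 - 1*51))) + 270/782))² = (-1175 + (-113917/(3*(-97 + (122 - 51))) + 270*(1/782)))² = (-1175 + (-113917/(3*(-97 + 71)) + 135/391))² = (-1175 + (-113917/3/(-26) + 135/391))² = (-1175 + (-113917/3*(-1/26) + 135/391))² = (-1175 + (113917/78 + 135/391))² = (-1175 + 44552077/30498)² = (8716927/30498)² = 75984816323329/930128004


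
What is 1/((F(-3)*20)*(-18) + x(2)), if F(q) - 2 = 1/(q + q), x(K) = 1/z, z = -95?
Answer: -95/62701 ≈ -0.0015151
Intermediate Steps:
x(K) = -1/95 (x(K) = 1/(-95) = -1/95)
F(q) = 2 + 1/(2*q) (F(q) = 2 + 1/(q + q) = 2 + 1/(2*q))
1/((F(-3)*20)*(-18) + x(2)) = 1/(((2 + (½)/(-3))*20)*(-18) - 1/95) = 1/(((2 + (½)*(-⅓))*20)*(-18) - 1/95) = 1/(((2 - ⅙)*20)*(-18) - 1/95) = 1/(((11/6)*20)*(-18) - 1/95) = 1/((110/3)*(-18) - 1/95) = 1/(-660 - 1/95) = 1/(-62701/95) = -95/62701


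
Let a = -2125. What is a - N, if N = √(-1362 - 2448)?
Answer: -2125 - I*√3810 ≈ -2125.0 - 61.725*I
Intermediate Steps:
N = I*√3810 (N = √(-3810) = I*√3810 ≈ 61.725*I)
a - N = -2125 - I*√3810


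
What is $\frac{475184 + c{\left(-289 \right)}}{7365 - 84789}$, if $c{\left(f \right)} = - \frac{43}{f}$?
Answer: $- \frac{45776073}{7458512} \approx -6.1374$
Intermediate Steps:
$\frac{475184 + c{\left(-289 \right)}}{7365 - 84789} = \frac{475184 - \frac{43}{-289}}{7365 - 84789} = \frac{475184 - - \frac{43}{289}}{-77424} = \left(475184 + \frac{43}{289}\right) \left(- \frac{1}{77424}\right) = \frac{137328219}{289} \left(- \frac{1}{77424}\right) = - \frac{45776073}{7458512}$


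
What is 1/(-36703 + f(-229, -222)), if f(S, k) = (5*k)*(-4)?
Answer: -1/32263 ≈ -3.0995e-5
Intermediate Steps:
f(S, k) = -20*k
1/(-36703 + f(-229, -222)) = 1/(-36703 - 20*(-222)) = 1/(-36703 + 4440) = 1/(-32263) = -1/32263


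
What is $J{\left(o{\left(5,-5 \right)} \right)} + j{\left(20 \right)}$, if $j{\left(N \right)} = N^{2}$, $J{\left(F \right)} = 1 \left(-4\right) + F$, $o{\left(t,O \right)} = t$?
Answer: $401$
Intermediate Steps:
$J{\left(F \right)} = -4 + F$
$J{\left(o{\left(5,-5 \right)} \right)} + j{\left(20 \right)} = \left(-4 + 5\right) + 20^{2} = 1 + 400 = 401$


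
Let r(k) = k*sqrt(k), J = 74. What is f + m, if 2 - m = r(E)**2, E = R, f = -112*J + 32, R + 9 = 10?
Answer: -8255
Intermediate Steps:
R = 1 (R = -9 + 10 = 1)
f = -8256 (f = -112*74 + 32 = -8288 + 32 = -8256)
E = 1
r(k) = k**(3/2)
m = 1 (m = 2 - (1**(3/2))**2 = 2 - 1*1**2 = 2 - 1*1 = 2 - 1 = 1)
f + m = -8256 + 1 = -8255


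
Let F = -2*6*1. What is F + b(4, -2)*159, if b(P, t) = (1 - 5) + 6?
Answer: 306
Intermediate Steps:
F = -12 (F = -12*1 = -12)
b(P, t) = 2 (b(P, t) = -4 + 6 = 2)
F + b(4, -2)*159 = -12 + 2*159 = -12 + 318 = 306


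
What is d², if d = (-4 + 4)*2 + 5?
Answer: 25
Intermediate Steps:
d = 5 (d = 0*2 + 5 = 0 + 5 = 5)
d² = 5² = 25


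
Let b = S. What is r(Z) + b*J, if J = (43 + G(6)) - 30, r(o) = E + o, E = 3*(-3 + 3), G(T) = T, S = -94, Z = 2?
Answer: -1784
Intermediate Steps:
b = -94
E = 0 (E = 3*0 = 0)
r(o) = o (r(o) = 0 + o = o)
J = 19 (J = (43 + 6) - 30 = 49 - 30 = 19)
r(Z) + b*J = 2 - 94*19 = 2 - 1786 = -1784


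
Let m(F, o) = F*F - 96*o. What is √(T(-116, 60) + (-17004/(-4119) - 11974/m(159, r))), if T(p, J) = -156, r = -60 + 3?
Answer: I*√30162179167863342/14074623 ≈ 12.339*I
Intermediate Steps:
r = -57
m(F, o) = F² - 96*o
√(T(-116, 60) + (-17004/(-4119) - 11974/m(159, r))) = √(-156 + (-17004/(-4119) - 11974/(159² - 96*(-57)))) = √(-156 + (-17004*(-1/4119) - 11974/(25281 + 5472))) = √(-156 + (5668/1373 - 11974/30753)) = √(-156 + 157867702/42223869) = √(-6429055862/42223869) = I*√30162179167863342/14074623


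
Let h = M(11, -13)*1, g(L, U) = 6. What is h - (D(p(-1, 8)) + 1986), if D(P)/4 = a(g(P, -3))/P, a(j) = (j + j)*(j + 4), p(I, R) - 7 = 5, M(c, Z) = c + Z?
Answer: -2028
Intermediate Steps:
M(c, Z) = Z + c
p(I, R) = 12 (p(I, R) = 7 + 5 = 12)
a(j) = 2*j*(4 + j) (a(j) = (2*j)*(4 + j) = 2*j*(4 + j))
D(P) = 480/P (D(P) = 4*((2*6*(4 + 6))/P) = 4*((2*6*10)/P) = 4*(120/P) = 480/P)
h = -2 (h = (-13 + 11)*1 = -2*1 = -2)
h - (D(p(-1, 8)) + 1986) = -2 - (480/12 + 1986) = -2 - (480*(1/12) + 1986) = -2 - (40 + 1986) = -2 - 1*2026 = -2 - 2026 = -2028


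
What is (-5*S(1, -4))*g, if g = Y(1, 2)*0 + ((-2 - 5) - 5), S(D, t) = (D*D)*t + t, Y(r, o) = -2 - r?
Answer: -480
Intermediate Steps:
S(D, t) = t + t*D² (S(D, t) = D²*t + t = t*D² + t = t + t*D²)
g = -12 (g = (-2 - 1*1)*0 + ((-2 - 5) - 5) = (-2 - 1)*0 + (-7 - 5) = -3*0 - 12 = 0 - 12 = -12)
(-5*S(1, -4))*g = -(-20)*(1 + 1²)*(-12) = -(-20)*(1 + 1)*(-12) = -(-20)*2*(-12) = -5*(-8)*(-12) = 40*(-12) = -480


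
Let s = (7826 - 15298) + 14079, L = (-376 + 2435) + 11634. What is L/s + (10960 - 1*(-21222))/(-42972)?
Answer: 187894561/141958002 ≈ 1.3236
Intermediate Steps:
L = 13693 (L = 2059 + 11634 = 13693)
s = 6607 (s = -7472 + 14079 = 6607)
L/s + (10960 - 1*(-21222))/(-42972) = 13693/6607 + (10960 - 1*(-21222))/(-42972) = 13693*(1/6607) + (10960 + 21222)*(-1/42972) = 13693/6607 + 32182*(-1/42972) = 13693/6607 - 16091/21486 = 187894561/141958002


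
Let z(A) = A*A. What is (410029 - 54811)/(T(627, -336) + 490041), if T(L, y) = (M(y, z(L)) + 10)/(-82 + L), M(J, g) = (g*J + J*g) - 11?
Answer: 96796905/1444828 ≈ 66.995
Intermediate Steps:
z(A) = A**2
M(J, g) = -11 + 2*J*g (M(J, g) = (J*g + J*g) - 11 = 2*J*g - 11 = -11 + 2*J*g)
T(L, y) = (-1 + 2*y*L**2)/(-82 + L) (T(L, y) = ((-11 + 2*y*L**2) + 10)/(-82 + L) = (-1 + 2*y*L**2)/(-82 + L))
(410029 - 54811)/(T(627, -336) + 490041) = (410029 - 54811)/((-1 + 2*(-336)*627**2)/(-82 + 627) + 490041) = 355218/((-1 + 2*(-336)*393129)/545 + 490041) = 355218/((-1 - 264182688)/545 + 490041) = 355218/((1/545)*(-264182689) + 490041) = 355218/(-264182689/545 + 490041) = 355218/(2889656/545) = 355218*(545/2889656) = 96796905/1444828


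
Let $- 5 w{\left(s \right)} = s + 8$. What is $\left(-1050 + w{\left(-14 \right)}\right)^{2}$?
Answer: $\frac{27499536}{25} \approx 1.1 \cdot 10^{6}$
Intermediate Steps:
$w{\left(s \right)} = - \frac{8}{5} - \frac{s}{5}$ ($w{\left(s \right)} = - \frac{s + 8}{5} = - \frac{8 + s}{5} = - \frac{8}{5} - \frac{s}{5}$)
$\left(-1050 + w{\left(-14 \right)}\right)^{2} = \left(-1050 - - \frac{6}{5}\right)^{2} = \left(-1050 + \left(- \frac{8}{5} + \frac{14}{5}\right)\right)^{2} = \left(-1050 + \frac{6}{5}\right)^{2} = \left(- \frac{5244}{5}\right)^{2} = \frac{27499536}{25}$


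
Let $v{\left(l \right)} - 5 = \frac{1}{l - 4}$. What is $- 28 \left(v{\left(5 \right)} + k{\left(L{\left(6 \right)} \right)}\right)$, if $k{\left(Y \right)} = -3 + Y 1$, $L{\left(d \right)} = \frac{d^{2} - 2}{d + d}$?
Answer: $- \frac{490}{3} \approx -163.33$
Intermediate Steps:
$L{\left(d \right)} = \frac{-2 + d^{2}}{2 d}$
$k{\left(Y \right)} = -3 + Y$
$v{\left(l \right)} = 5 + \frac{1}{-4 + l}$ ($v{\left(l \right)} = 5 + \frac{1}{l - 4} = 5 + \frac{1}{-4 + l}$)
$- 28 \left(v{\left(5 \right)} + k{\left(L{\left(6 \right)} \right)}\right) = - 28 \left(\frac{-19 + 5 \cdot 5}{-4 + 5} + \left(-3 + \left(\frac{1}{2} \cdot 6 - \frac{1}{6}\right)\right)\right) = - 28 \left(\frac{-19 + 25}{1} + \left(-3 + \left(3 - \frac{1}{6}\right)\right)\right) = - 28 \left(1 \cdot 6 + \left(-3 + \left(3 - \frac{1}{6}\right)\right)\right) = - 28 \left(6 + \left(-3 + \frac{17}{6}\right)\right) = - 28 \left(6 - \frac{1}{6}\right) = \left(-28\right) \frac{35}{6} = - \frac{490}{3}$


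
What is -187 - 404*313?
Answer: -126639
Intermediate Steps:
-187 - 404*313 = -187 - 126452 = -126639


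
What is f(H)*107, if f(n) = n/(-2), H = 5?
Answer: -535/2 ≈ -267.50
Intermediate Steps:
f(n) = -n/2 (f(n) = n*(-½) = -n/2)
f(H)*107 = -½*5*107 = -5/2*107 = -535/2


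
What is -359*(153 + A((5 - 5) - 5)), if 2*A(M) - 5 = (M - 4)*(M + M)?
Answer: -143959/2 ≈ -71980.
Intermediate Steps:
A(M) = 5/2 + M*(-4 + M) (A(M) = 5/2 + ((M - 4)*(M + M))/2 = 5/2 + ((-4 + M)*(2*M))/2 = 5/2 + (2*M*(-4 + M))/2 = 5/2 + M*(-4 + M))
-359*(153 + A((5 - 5) - 5)) = -359*(153 + (5/2 + ((5 - 5) - 5)² - 4*((5 - 5) - 5))) = -359*(153 + (5/2 + (0 - 5)² - 4*(0 - 5))) = -359*(153 + (5/2 + (-5)² - 4*(-5))) = -359*(153 + (5/2 + 25 + 20)) = -359*(153 + 95/2) = -359*401/2 = -143959/2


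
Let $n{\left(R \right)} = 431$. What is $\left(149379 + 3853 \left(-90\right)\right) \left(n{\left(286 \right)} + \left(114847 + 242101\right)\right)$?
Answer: $-70543398189$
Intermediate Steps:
$\left(149379 + 3853 \left(-90\right)\right) \left(n{\left(286 \right)} + \left(114847 + 242101\right)\right) = \left(149379 + 3853 \left(-90\right)\right) \left(431 + \left(114847 + 242101\right)\right) = \left(149379 - 346770\right) \left(431 + 356948\right) = \left(-197391\right) 357379 = -70543398189$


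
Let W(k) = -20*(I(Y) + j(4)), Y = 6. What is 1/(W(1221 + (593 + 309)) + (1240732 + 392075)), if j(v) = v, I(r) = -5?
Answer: 1/1632827 ≈ 6.1243e-7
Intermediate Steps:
W(k) = 20 (W(k) = -20*(-5 + 4) = -20*(-1) = 20)
1/(W(1221 + (593 + 309)) + (1240732 + 392075)) = 1/(20 + (1240732 + 392075)) = 1/(20 + 1632807) = 1/1632827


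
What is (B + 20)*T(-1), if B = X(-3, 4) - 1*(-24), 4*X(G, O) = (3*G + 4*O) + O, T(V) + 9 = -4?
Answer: -2431/4 ≈ -607.75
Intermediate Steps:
T(V) = -13 (T(V) = -9 - 4 = -13)
X(G, O) = 3*G/4 + 5*O/4 (X(G, O) = ((3*G + 4*O) + O)/4 = (3*G + 5*O)/4 = 3*G/4 + 5*O/4)
B = 107/4 (B = ((¾)*(-3) + (5/4)*4) - 1*(-24) = (-9/4 + 5) + 24 = 11/4 + 24 = 107/4 ≈ 26.750)
(B + 20)*T(-1) = (107/4 + 20)*(-13) = (187/4)*(-13) = -2431/4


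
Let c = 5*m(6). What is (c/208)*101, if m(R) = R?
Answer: 1515/104 ≈ 14.567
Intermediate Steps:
c = 30 (c = 5*6 = 30)
(c/208)*101 = (30/208)*101 = (30*(1/208))*101 = (15/104)*101 = 1515/104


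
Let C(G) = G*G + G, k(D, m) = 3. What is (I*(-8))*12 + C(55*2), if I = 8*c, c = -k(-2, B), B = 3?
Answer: 14514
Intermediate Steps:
C(G) = G + G² (C(G) = G² + G = G + G²)
c = -3 (c = -1*3 = -3)
I = -24 (I = 8*(-3) = -24)
(I*(-8))*12 + C(55*2) = -24*(-8)*12 + (55*2)*(1 + 55*2) = 192*12 + 110*(1 + 110) = 2304 + 110*111 = 2304 + 12210 = 14514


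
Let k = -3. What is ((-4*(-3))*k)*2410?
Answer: -86760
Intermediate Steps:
((-4*(-3))*k)*2410 = (-4*(-3)*(-3))*2410 = (12*(-3))*2410 = -36*2410 = -86760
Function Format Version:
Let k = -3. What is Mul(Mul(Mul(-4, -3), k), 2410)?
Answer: -86760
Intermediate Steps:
Mul(Mul(Mul(-4, -3), k), 2410) = Mul(Mul(Mul(-4, -3), -3), 2410) = Mul(Mul(12, -3), 2410) = Mul(-36, 2410) = -86760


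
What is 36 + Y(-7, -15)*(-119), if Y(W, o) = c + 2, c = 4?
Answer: -678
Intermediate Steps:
Y(W, o) = 6 (Y(W, o) = 4 + 2 = 6)
36 + Y(-7, -15)*(-119) = 36 + 6*(-119) = 36 - 714 = -678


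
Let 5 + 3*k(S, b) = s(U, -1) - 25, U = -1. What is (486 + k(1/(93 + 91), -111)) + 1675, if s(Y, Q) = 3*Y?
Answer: 2150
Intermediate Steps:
k(S, b) = -11 (k(S, b) = -5/3 + (3*(-1) - 25)/3 = -5/3 + (-3 - 25)/3 = -5/3 + (⅓)*(-28) = -5/3 - 28/3 = -11)
(486 + k(1/(93 + 91), -111)) + 1675 = (486 - 11) + 1675 = 475 + 1675 = 2150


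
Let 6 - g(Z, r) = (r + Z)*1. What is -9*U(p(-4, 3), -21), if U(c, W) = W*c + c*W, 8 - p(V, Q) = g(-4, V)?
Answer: -2268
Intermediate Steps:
g(Z, r) = 6 - Z - r (g(Z, r) = 6 - (r + Z) = 6 - (Z + r) = 6 + (-Z - r) = 6 - Z - r)
p(V, Q) = -2 + V (p(V, Q) = 8 - (6 - 1*(-4) - V) = 8 - (6 + 4 - V) = 8 - (10 - V) = 8 + (-10 + V) = -2 + V)
U(c, W) = 2*W*c (U(c, W) = W*c + W*c = 2*W*c)
-9*U(p(-4, 3), -21) = -18*(-21)*(-2 - 4) = -18*(-21)*(-6) = -9*252 = -2268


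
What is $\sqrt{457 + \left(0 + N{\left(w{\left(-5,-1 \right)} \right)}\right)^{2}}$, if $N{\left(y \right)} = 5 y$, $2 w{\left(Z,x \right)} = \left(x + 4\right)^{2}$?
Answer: $\frac{\sqrt{3853}}{2} \approx 31.036$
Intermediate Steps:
$w{\left(Z,x \right)} = \frac{\left(4 + x\right)^{2}}{2}$ ($w{\left(Z,x \right)} = \frac{\left(x + 4\right)^{2}}{2} = \frac{\left(4 + x\right)^{2}}{2}$)
$\sqrt{457 + \left(0 + N{\left(w{\left(-5,-1 \right)} \right)}\right)^{2}} = \sqrt{457 + \left(0 + 5 \frac{\left(4 - 1\right)^{2}}{2}\right)^{2}} = \sqrt{457 + \left(0 + 5 \frac{3^{2}}{2}\right)^{2}} = \sqrt{457 + \left(0 + 5 \cdot \frac{1}{2} \cdot 9\right)^{2}} = \sqrt{457 + \left(0 + 5 \cdot \frac{9}{2}\right)^{2}} = \sqrt{457 + \left(0 + \frac{45}{2}\right)^{2}} = \sqrt{457 + \left(\frac{45}{2}\right)^{2}} = \sqrt{457 + \frac{2025}{4}} = \sqrt{\frac{3853}{4}} = \frac{\sqrt{3853}}{2}$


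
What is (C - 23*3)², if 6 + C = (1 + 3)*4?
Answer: 3481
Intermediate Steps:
C = 10 (C = -6 + (1 + 3)*4 = -6 + 4*4 = -6 + 16 = 10)
(C - 23*3)² = (10 - 23*3)² = (10 - 69)² = (-59)² = 3481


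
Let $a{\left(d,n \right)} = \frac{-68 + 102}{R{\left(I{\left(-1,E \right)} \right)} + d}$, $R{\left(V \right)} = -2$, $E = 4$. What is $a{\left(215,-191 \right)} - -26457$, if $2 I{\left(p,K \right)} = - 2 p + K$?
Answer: $\frac{5635375}{213} \approx 26457.0$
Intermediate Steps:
$I{\left(p,K \right)} = \frac{K}{2} - p$ ($I{\left(p,K \right)} = \frac{- 2 p + K}{2} = \frac{K - 2 p}{2} = \frac{K}{2} - p$)
$a{\left(d,n \right)} = \frac{34}{-2 + d}$ ($a{\left(d,n \right)} = \frac{-68 + 102}{-2 + d} = \frac{34}{-2 + d}$)
$a{\left(215,-191 \right)} - -26457 = \frac{34}{-2 + 215} - -26457 = \frac{34}{213} + 26457 = \frac{5635375}{213}$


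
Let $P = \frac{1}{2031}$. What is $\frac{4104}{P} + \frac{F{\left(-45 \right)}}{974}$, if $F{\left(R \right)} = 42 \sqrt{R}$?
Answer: $8335224 + \frac{63 i \sqrt{5}}{487} \approx 8.3352 \cdot 10^{6} + 0.28927 i$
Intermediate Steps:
$P = \frac{1}{2031} \approx 0.00049237$
$\frac{4104}{P} + \frac{F{\left(-45 \right)}}{974} = 4104 \frac{1}{\frac{1}{2031}} + \frac{42 \sqrt{-45}}{974} = 4104 \cdot 2031 + 42 \cdot 3 i \sqrt{5} \cdot \frac{1}{974} = 8335224 + 126 i \sqrt{5} \cdot \frac{1}{974} = 8335224 + \frac{63 i \sqrt{5}}{487}$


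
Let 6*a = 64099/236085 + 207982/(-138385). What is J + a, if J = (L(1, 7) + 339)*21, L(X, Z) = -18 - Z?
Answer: 258508057280309/39204747270 ≈ 6593.8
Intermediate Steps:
a = -8046218071/39204747270 (a = (64099/236085 + 207982/(-138385))/6 = (64099*(1/236085) + 207982*(-1/138385))/6 = (64099/236085 - 207982/138385)/6 = (⅙)*(-8046218071/6534124545) = -8046218071/39204747270 ≈ -0.20524)
J = 6594 (J = ((-18 - 1*7) + 339)*21 = ((-18 - 7) + 339)*21 = (-25 + 339)*21 = 314*21 = 6594)
J + a = 6594 - 8046218071/39204747270 = 258508057280309/39204747270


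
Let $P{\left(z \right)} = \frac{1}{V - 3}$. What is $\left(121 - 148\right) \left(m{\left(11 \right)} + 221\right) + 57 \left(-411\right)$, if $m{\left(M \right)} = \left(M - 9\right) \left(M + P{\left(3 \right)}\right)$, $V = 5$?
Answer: $-30015$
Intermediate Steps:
$P{\left(z \right)} = \frac{1}{2}$ ($P{\left(z \right)} = \frac{1}{5 - 3} = \frac{1}{2}$)
$m{\left(M \right)} = \left(\frac{1}{2} + M\right) \left(-9 + M\right)$ ($m{\left(M \right)} = \left(M - 9\right) \left(M + \frac{1}{2}\right) = \left(-9 + M\right) \left(\frac{1}{2} + M\right) = \left(\frac{1}{2} + M\right) \left(-9 + M\right)$)
$\left(121 - 148\right) \left(m{\left(11 \right)} + 221\right) + 57 \left(-411\right) = \left(121 - 148\right) \left(\left(- \frac{9}{2} + 11^{2} - \frac{187}{2}\right) + 221\right) + 57 \left(-411\right) = - 27 \left(\left(- \frac{9}{2} + 121 - \frac{187}{2}\right) + 221\right) - 23427 = - 27 \left(23 + 221\right) - 23427 = \left(-27\right) 244 - 23427 = -6588 - 23427 = -30015$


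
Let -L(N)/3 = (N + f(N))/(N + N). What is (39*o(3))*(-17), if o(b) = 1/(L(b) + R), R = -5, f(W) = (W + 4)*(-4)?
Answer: -442/5 ≈ -88.400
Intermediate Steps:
f(W) = -16 - 4*W (f(W) = (4 + W)*(-4) = -16 - 4*W)
L(N) = -3*(-16 - 3*N)/(2*N) (L(N) = -3*(N + (-16 - 4*N))/(N + N) = -3*(-16 - 3*N)/(2*N))
o(b) = 1/(-½ + 24/b) (o(b) = 1/((9/2 + 24/b) - 5) = 1/(-½ + 24/b))
(39*o(3))*(-17) = (39*(-2*3/(-48 + 3)))*(-17) = (39*(-2*3/(-45)))*(-17) = (39*(-2*3*(-1/45)))*(-17) = (39*(2/15))*(-17) = (26/5)*(-17) = -442/5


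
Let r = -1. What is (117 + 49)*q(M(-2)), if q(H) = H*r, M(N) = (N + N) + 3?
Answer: 166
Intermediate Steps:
M(N) = 3 + 2*N (M(N) = 2*N + 3 = 3 + 2*N)
q(H) = -H (q(H) = H*(-1) = -H)
(117 + 49)*q(M(-2)) = (117 + 49)*(-(3 + 2*(-2))) = 166*(-(3 - 4)) = 166*(-1*(-1)) = 166*1 = 166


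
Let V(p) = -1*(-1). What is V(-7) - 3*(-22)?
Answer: 67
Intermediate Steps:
V(p) = 1
V(-7) - 3*(-22) = 1 - 3*(-22) = 1 + 66 = 67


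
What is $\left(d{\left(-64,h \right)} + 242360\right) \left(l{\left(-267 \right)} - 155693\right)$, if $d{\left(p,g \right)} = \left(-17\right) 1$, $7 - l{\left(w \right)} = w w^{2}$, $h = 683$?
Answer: $4575066751611$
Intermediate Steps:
$l{\left(w \right)} = 7 - w^{3}$ ($l{\left(w \right)} = 7 - w w^{2} = 7 - w^{3}$)
$d{\left(p,g \right)} = -17$
$\left(d{\left(-64,h \right)} + 242360\right) \left(l{\left(-267 \right)} - 155693\right) = \left(-17 + 242360\right) \left(\left(7 - \left(-267\right)^{3}\right) - 155693\right) = 242343 \left(\left(7 - -19034163\right) - 155693\right) = 242343 \left(\left(7 + 19034163\right) - 155693\right) = 242343 \left(19034170 - 155693\right) = 242343 \cdot 18878477 = 4575066751611$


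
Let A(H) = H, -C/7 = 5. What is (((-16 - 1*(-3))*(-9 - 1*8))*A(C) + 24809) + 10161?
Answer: 27235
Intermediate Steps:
C = -35 (C = -7*5 = -35)
(((-16 - 1*(-3))*(-9 - 1*8))*A(C) + 24809) + 10161 = (((-16 - 1*(-3))*(-9 - 1*8))*(-35) + 24809) + 10161 = (((-16 + 3)*(-9 - 8))*(-35) + 24809) + 10161 = (-13*(-17)*(-35) + 24809) + 10161 = (221*(-35) + 24809) + 10161 = (-7735 + 24809) + 10161 = 17074 + 10161 = 27235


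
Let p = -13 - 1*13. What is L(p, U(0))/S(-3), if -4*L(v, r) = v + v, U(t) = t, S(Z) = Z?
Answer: -13/3 ≈ -4.3333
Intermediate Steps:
p = -26 (p = -13 - 13 = -26)
L(v, r) = -v/2 (L(v, r) = -(v + v)/4 = -v/2)
L(p, U(0))/S(-3) = -½*(-26)/(-3) = 13*(-⅓) = -13/3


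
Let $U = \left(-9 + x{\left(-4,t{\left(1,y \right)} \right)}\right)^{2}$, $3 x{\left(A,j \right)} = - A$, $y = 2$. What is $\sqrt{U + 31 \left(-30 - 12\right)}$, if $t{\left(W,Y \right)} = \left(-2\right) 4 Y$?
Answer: $\frac{i \sqrt{11189}}{3} \approx 35.259 i$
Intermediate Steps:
$t{\left(W,Y \right)} = - 8 Y$
$x{\left(A,j \right)} = - \frac{A}{3}$ ($x{\left(A,j \right)} = \frac{\left(-1\right) A}{3} = - \frac{A}{3}$)
$U = \frac{529}{9}$ ($U = \left(-9 - - \frac{4}{3}\right)^{2} = \left(-9 + \frac{4}{3}\right)^{2} = \left(- \frac{23}{3}\right)^{2} = \frac{529}{9} \approx 58.778$)
$\sqrt{U + 31 \left(-30 - 12\right)} = \sqrt{\frac{529}{9} + 31 \left(-30 - 12\right)} = \sqrt{\frac{529}{9} + 31 \left(-42\right)} = \sqrt{\frac{529}{9} - 1302} = \sqrt{- \frac{11189}{9}} = \frac{i \sqrt{11189}}{3}$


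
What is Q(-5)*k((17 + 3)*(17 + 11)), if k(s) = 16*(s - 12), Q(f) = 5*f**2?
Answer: 1096000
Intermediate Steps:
k(s) = -192 + 16*s (k(s) = 16*(-12 + s) = -192 + 16*s)
Q(-5)*k((17 + 3)*(17 + 11)) = (5*(-5)**2)*(-192 + 16*((17 + 3)*(17 + 11))) = (5*25)*(-192 + 16*(20*28)) = 125*(-192 + 16*560) = 125*(-192 + 8960) = 125*8768 = 1096000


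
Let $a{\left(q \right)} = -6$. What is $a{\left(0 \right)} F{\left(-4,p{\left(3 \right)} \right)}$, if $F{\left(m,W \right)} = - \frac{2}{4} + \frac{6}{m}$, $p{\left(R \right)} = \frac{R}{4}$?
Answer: $12$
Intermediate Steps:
$p{\left(R \right)} = \frac{R}{4}$ ($p{\left(R \right)} = R \frac{1}{4} = \frac{R}{4}$)
$F{\left(m,W \right)} = - \frac{1}{2} + \frac{6}{m}$ ($F{\left(m,W \right)} = \left(-2\right) \frac{1}{4} + \frac{6}{m} = - \frac{1}{2} + \frac{6}{m}$)
$a{\left(0 \right)} F{\left(-4,p{\left(3 \right)} \right)} = - 6 \frac{12 - -4}{2 \left(-4\right)} = - 6 \cdot \frac{1}{2} \left(- \frac{1}{4}\right) \left(12 + 4\right) = - 6 \cdot \frac{1}{2} \left(- \frac{1}{4}\right) 16 = \left(-6\right) \left(-2\right) = 12$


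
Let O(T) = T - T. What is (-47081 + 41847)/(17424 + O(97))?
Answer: -2617/8712 ≈ -0.30039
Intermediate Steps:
O(T) = 0
(-47081 + 41847)/(17424 + O(97)) = (-47081 + 41847)/(17424 + 0) = -5234/17424 = -5234*1/17424 = -2617/8712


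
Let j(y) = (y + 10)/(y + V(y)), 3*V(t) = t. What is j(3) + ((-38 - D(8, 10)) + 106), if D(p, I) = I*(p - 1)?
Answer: 5/4 ≈ 1.2500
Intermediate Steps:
V(t) = t/3
D(p, I) = I*(-1 + p)
j(y) = 3*(10 + y)/(4*y) (j(y) = (y + 10)/(y + y/3) = (10 + y)/((4*y/3)) = (10 + y)*(3/(4*y)) = 3*(10 + y)/(4*y))
j(3) + ((-38 - D(8, 10)) + 106) = (3/4)*(10 + 3)/3 + ((-38 - 10*(-1 + 8)) + 106) = (3/4)*(1/3)*13 + ((-38 - 10*7) + 106) = 13/4 + ((-38 - 1*70) + 106) = 13/4 + ((-38 - 70) + 106) = 13/4 + (-108 + 106) = 13/4 - 2 = 5/4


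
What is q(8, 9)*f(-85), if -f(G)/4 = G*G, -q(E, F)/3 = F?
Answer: 780300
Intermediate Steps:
q(E, F) = -3*F
f(G) = -4*G**2 (f(G) = -4*G*G = -4*G**2)
q(8, 9)*f(-85) = (-3*9)*(-4*(-85)**2) = -(-108)*7225 = -27*(-28900) = 780300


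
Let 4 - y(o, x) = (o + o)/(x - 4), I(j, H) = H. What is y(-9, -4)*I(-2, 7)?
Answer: 49/4 ≈ 12.250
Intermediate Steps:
y(o, x) = 4 - 2*o/(-4 + x) (y(o, x) = 4 - (o + o)/(x - 4) = 4 - 2*o/(-4 + x))
y(-9, -4)*I(-2, 7) = (2*(-8 - 1*(-9) + 2*(-4))/(-4 - 4))*7 = (2*(-8 + 9 - 8)/(-8))*7 = (2*(-1/8)*(-7))*7 = (7/4)*7 = 49/4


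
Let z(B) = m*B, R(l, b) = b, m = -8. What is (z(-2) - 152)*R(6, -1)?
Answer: 136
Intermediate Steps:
z(B) = -8*B
(z(-2) - 152)*R(6, -1) = (-8*(-2) - 152)*(-1) = (16 - 152)*(-1) = -136*(-1) = 136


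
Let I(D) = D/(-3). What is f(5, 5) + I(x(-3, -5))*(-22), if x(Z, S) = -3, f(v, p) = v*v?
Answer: 3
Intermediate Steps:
f(v, p) = v²
I(D) = -D/3 (I(D) = D*(-⅓) = -D/3)
f(5, 5) + I(x(-3, -5))*(-22) = 5² - ⅓*(-3)*(-22) = 25 + 1*(-22) = 25 - 22 = 3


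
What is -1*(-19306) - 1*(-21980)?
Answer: 41286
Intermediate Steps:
-1*(-19306) - 1*(-21980) = 19306 + 21980 = 41286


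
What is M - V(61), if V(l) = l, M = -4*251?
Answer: -1065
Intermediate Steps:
M = -1004
M - V(61) = -1004 - 1*61 = -1004 - 61 = -1065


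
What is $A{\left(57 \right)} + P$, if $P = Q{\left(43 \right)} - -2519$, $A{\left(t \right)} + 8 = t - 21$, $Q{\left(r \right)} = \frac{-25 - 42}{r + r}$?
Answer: $\frac{218975}{86} \approx 2546.2$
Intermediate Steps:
$Q{\left(r \right)} = - \frac{67}{2 r}$
$A{\left(t \right)} = -29 + t$ ($A{\left(t \right)} = -8 + \left(t - 21\right) = -8 + \left(-21 + t\right) = -29 + t$)
$P = \frac{216567}{86}$ ($P = - \frac{67}{2 \cdot 43} - -2519 = \left(- \frac{67}{2}\right) \frac{1}{43} + 2519 = - \frac{67}{86} + 2519 = \frac{216567}{86} \approx 2518.2$)
$A{\left(57 \right)} + P = \left(-29 + 57\right) + \frac{216567}{86} = 28 + \frac{216567}{86} = \frac{218975}{86}$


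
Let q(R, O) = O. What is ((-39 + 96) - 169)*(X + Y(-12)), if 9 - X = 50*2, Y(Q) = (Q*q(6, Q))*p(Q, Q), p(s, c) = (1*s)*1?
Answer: 203728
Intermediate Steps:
p(s, c) = s (p(s, c) = s*1 = s)
Y(Q) = Q**3 (Y(Q) = (Q*Q)*Q = Q**2*Q = Q**3)
X = -91 (X = 9 - 50*2 = 9 - 1*100 = 9 - 100 = -91)
((-39 + 96) - 169)*(X + Y(-12)) = ((-39 + 96) - 169)*(-91 + (-12)**3) = (57 - 169)*(-91 - 1728) = -112*(-1819) = 203728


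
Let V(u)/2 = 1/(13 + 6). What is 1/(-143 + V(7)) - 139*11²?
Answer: -45663604/2715 ≈ -16819.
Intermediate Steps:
V(u) = 2/19 (V(u) = 2/(13 + 6) = 2/19)
1/(-143 + V(7)) - 139*11² = 1/(-143 + 2/19) - 139*11² = 1/(-2715/19) - 139*121 = -19/2715 - 16819 = -45663604/2715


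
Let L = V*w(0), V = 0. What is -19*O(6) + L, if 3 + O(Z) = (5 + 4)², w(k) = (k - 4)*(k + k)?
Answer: -1482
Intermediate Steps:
w(k) = 2*k*(-4 + k) (w(k) = (-4 + k)*(2*k) = 2*k*(-4 + k))
O(Z) = 78 (O(Z) = -3 + (5 + 4)² = -3 + 9² = -3 + 81 = 78)
L = 0 (L = 0*(2*0*(-4 + 0)) = 0*(2*0*(-4)) = 0*0 = 0)
-19*O(6) + L = -19*78 + 0 = -1482 + 0 = -1482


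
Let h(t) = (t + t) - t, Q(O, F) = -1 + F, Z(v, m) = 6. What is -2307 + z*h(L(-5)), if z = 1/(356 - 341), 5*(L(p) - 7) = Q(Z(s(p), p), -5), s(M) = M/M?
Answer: -172996/75 ≈ -2306.6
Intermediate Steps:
s(M) = 1
L(p) = 29/5 (L(p) = 7 + (-1 - 5)/5 = 7 + (1/5)*(-6) = 7 - 6/5 = 29/5)
h(t) = t (h(t) = 2*t - t = t)
z = 1/15 ≈ 0.066667
-2307 + z*h(L(-5)) = -2307 + (1/15)*(29/5) = -2307 + 29/75 = -172996/75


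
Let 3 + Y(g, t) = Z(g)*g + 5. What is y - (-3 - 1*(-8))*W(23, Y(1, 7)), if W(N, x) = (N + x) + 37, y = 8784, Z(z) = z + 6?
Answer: 8439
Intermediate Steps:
Z(z) = 6 + z
Y(g, t) = 2 + g*(6 + g) (Y(g, t) = -3 + ((6 + g)*g + 5) = -3 + (g*(6 + g) + 5) = -3 + (5 + g*(6 + g)) = 2 + g*(6 + g))
W(N, x) = 37 + N + x
y - (-3 - 1*(-8))*W(23, Y(1, 7)) = 8784 - (-3 - 1*(-8))*(37 + 23 + (2 + 1*(6 + 1))) = 8784 - (-3 + 8)*(37 + 23 + (2 + 1*7)) = 8784 - 5*(37 + 23 + (2 + 7)) = 8784 - 5*(37 + 23 + 9) = 8784 - 5*69 = 8784 - 1*345 = 8784 - 345 = 8439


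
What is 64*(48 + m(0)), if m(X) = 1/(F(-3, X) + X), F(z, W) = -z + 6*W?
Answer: 9280/3 ≈ 3093.3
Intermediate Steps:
m(X) = 1/(3 + 7*X) (m(X) = 1/((-1*(-3) + 6*X) + X) = 1/((3 + 6*X) + X) = 1/(3 + 7*X))
64*(48 + m(0)) = 64*(48 + 1/(3 + 7*0)) = 64*(48 + 1/(3 + 0)) = 64*(48 + 1/3) = 64*(48 + ⅓) = 64*(145/3) = 9280/3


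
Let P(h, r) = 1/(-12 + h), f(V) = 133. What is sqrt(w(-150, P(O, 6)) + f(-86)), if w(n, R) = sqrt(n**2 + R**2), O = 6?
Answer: sqrt(4788 + 6*sqrt(810001))/6 ≈ 16.823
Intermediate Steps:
w(n, R) = sqrt(R**2 + n**2)
sqrt(w(-150, P(O, 6)) + f(-86)) = sqrt(sqrt((1/(-12 + 6))**2 + (-150)**2) + 133) = sqrt(sqrt((1/(-6))**2 + 22500) + 133) = sqrt(sqrt((-1/6)**2 + 22500) + 133) = sqrt(sqrt(1/36 + 22500) + 133) = sqrt(sqrt(810001/36) + 133) = sqrt(sqrt(810001)/6 + 133) = sqrt(133 + sqrt(810001)/6)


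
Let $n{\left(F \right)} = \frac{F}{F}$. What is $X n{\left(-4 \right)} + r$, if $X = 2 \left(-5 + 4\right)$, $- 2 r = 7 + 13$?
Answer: $-12$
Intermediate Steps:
$n{\left(F \right)} = 1$
$r = -10$ ($r = - \frac{7 + 13}{2} = \left(- \frac{1}{2}\right) 20 = -10$)
$X = -2$ ($X = 2 \left(-1\right) = -2$)
$X n{\left(-4 \right)} + r = \left(-2\right) 1 - 10 = -2 - 10 = -12$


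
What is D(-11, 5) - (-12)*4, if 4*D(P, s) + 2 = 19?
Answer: 209/4 ≈ 52.250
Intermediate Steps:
D(P, s) = 17/4 (D(P, s) = -½ + (¼)*19 = -½ + 19/4 = 17/4)
D(-11, 5) - (-12)*4 = 17/4 - (-12)*4 = 17/4 - 1*(-48) = 17/4 + 48 = 209/4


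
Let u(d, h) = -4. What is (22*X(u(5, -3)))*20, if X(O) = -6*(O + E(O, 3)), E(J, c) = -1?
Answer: 13200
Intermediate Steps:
X(O) = 6 - 6*O (X(O) = -6*(O - 1) = -6*(-1 + O) = 6 - 6*O)
(22*X(u(5, -3)))*20 = (22*(6 - 6*(-4)))*20 = (22*(6 + 24))*20 = (22*30)*20 = 660*20 = 13200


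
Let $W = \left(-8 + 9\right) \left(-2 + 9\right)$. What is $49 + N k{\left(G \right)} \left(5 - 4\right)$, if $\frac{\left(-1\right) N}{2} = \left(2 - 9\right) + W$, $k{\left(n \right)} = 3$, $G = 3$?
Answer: $49$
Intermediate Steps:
$W = 7$ ($W = 1 \cdot 7 = 7$)
$N = 0$ ($N = - 2 \left(\left(2 - 9\right) + 7\right) = - 2 \left(-7 + 7\right) = \left(-2\right) 0 = 0$)
$49 + N k{\left(G \right)} \left(5 - 4\right) = 49 + 0 \cdot 3 \left(5 - 4\right) = 49 + 0 \cdot 3 \cdot 1 = 49 + 0 \cdot 3 = 49 + 0 = 49$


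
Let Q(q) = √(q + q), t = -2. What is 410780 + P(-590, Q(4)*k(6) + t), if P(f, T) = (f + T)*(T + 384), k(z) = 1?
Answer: 184644 - 420*√2 ≈ 1.8405e+5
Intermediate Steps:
Q(q) = √2*√q (Q(q) = √(2*q) = √2*√q)
P(f, T) = (384 + T)*(T + f) (P(f, T) = (T + f)*(384 + T) = (384 + T)*(T + f))
410780 + P(-590, Q(4)*k(6) + t) = 410780 + (((√2*√4)*1 - 2)² + 384*((√2*√4)*1 - 2) + 384*(-590) + ((√2*√4)*1 - 2)*(-590)) = 410780 + (((√2*2)*1 - 2)² + 384*((√2*2)*1 - 2) - 226560 + ((√2*2)*1 - 2)*(-590)) = 410780 + (((2*√2)*1 - 2)² + 384*((2*√2)*1 - 2) - 226560 + ((2*√2)*1 - 2)*(-590)) = 410780 + ((2*√2 - 2)² + 384*(2*√2 - 2) - 226560 + (2*√2 - 2)*(-590)) = 410780 + ((-2 + 2*√2)² + 384*(-2 + 2*√2) - 226560 + (-2 + 2*√2)*(-590)) = 410780 + ((-2 + 2*√2)² + (-768 + 768*√2) - 226560 + (1180 - 1180*√2)) = 410780 + (-226148 + (-2 + 2*√2)² - 412*√2) = 184632 + (-2 + 2*√2)² - 412*√2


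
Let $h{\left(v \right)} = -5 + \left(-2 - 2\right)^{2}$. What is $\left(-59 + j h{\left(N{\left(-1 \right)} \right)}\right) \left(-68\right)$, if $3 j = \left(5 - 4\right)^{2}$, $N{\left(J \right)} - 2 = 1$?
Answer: $\frac{11288}{3} \approx 3762.7$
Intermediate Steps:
$N{\left(J \right)} = 3$ ($N{\left(J \right)} = 2 + 1 = 3$)
$h{\left(v \right)} = 11$ ($h{\left(v \right)} = -5 + \left(-4\right)^{2} = -5 + 16 = 11$)
$j = \frac{1}{3}$ ($j = \frac{\left(5 - 4\right)^{2}}{3} = \frac{1^{2}}{3} = \frac{1}{3} \cdot 1 = \frac{1}{3} \approx 0.33333$)
$\left(-59 + j h{\left(N{\left(-1 \right)} \right)}\right) \left(-68\right) = \left(-59 + \frac{1}{3} \cdot 11\right) \left(-68\right) = \left(-59 + \frac{11}{3}\right) \left(-68\right) = \left(- \frac{166}{3}\right) \left(-68\right) = \frac{11288}{3}$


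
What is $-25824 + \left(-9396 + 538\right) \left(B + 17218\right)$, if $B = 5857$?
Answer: $-204424174$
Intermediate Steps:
$-25824 + \left(-9396 + 538\right) \left(B + 17218\right) = -25824 + \left(-9396 + 538\right) \left(5857 + 17218\right) = -25824 - 204398350 = -204424174$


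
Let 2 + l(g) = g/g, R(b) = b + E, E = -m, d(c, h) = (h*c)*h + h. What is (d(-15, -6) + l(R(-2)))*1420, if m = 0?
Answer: -776740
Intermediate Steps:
d(c, h) = h + c*h² (d(c, h) = (c*h)*h + h = c*h² + h = h + c*h²)
E = 0 (E = -1*0 = 0)
R(b) = b (R(b) = b + 0 = b)
l(g) = -1 (l(g) = -2 + g/g = -2 + 1 = -1)
(d(-15, -6) + l(R(-2)))*1420 = (-6*(1 - 15*(-6)) - 1)*1420 = (-6*(1 + 90) - 1)*1420 = (-6*91 - 1)*1420 = (-546 - 1)*1420 = -547*1420 = -776740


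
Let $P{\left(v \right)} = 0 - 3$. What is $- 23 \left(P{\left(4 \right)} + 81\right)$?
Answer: $-1794$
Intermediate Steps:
$P{\left(v \right)} = -3$ ($P{\left(v \right)} = 0 - 3 = -3$)
$- 23 \left(P{\left(4 \right)} + 81\right) = - 23 \left(-3 + 81\right) = \left(-23\right) 78 = -1794$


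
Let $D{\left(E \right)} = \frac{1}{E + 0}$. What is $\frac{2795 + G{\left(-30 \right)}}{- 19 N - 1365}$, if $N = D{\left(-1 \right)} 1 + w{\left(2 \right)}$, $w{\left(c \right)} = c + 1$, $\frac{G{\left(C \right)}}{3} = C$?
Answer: $- \frac{2705}{1403} \approx -1.928$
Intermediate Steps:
$G{\left(C \right)} = 3 C$
$w{\left(c \right)} = 1 + c$
$D{\left(E \right)} = \frac{1}{E}$
$N = 2$ ($N = \frac{1}{-1} \cdot 1 + \left(1 + 2\right) = \left(-1\right) 1 + 3 = -1 + 3 = 2$)
$\frac{2795 + G{\left(-30 \right)}}{- 19 N - 1365} = \frac{2795 + 3 \left(-30\right)}{\left(-19\right) 2 - 1365} = \frac{2795 - 90}{-38 - 1365} = \frac{2705}{-1403} = 2705 \left(- \frac{1}{1403}\right) = - \frac{2705}{1403}$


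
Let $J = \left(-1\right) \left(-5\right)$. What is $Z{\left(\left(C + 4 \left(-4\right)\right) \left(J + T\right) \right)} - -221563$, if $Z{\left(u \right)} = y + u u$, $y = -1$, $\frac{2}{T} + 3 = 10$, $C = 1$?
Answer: $\frac{11164563}{49} \approx 2.2785 \cdot 10^{5}$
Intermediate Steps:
$T = \frac{2}{7}$ ($T = \frac{2}{-3 + 10} = \frac{2}{7} \approx 0.28571$)
$J = 5$
$Z{\left(u \right)} = -1 + u^{2}$ ($Z{\left(u \right)} = -1 + u u = -1 + u^{2}$)
$Z{\left(\left(C + 4 \left(-4\right)\right) \left(J + T\right) \right)} - -221563 = \left(-1 + \left(\left(1 + 4 \left(-4\right)\right) \left(5 + \frac{2}{7}\right)\right)^{2}\right) - -221563 = \left(-1 + \left(\left(1 - 16\right) \frac{37}{7}\right)^{2}\right) + 221563 = \left(-1 + \left(\left(-15\right) \frac{37}{7}\right)^{2}\right) + 221563 = \left(-1 + \left(- \frac{555}{7}\right)^{2}\right) + 221563 = \left(-1 + \frac{308025}{49}\right) + 221563 = \frac{307976}{49} + 221563 = \frac{11164563}{49}$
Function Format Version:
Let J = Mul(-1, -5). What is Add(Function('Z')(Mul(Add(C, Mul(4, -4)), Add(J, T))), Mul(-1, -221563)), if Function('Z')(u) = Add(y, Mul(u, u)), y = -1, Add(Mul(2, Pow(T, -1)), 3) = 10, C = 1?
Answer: Rational(11164563, 49) ≈ 2.2785e+5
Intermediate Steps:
T = Rational(2, 7) (T = Mul(2, Pow(Add(-3, 10), -1)) = Mul(2, Pow(7, -1)) = Mul(2, Rational(1, 7)) = Rational(2, 7) ≈ 0.28571)
J = 5
Function('Z')(u) = Add(-1, Pow(u, 2)) (Function('Z')(u) = Add(-1, Mul(u, u)) = Add(-1, Pow(u, 2)))
Add(Function('Z')(Mul(Add(C, Mul(4, -4)), Add(J, T))), Mul(-1, -221563)) = Add(Add(-1, Pow(Mul(Add(1, Mul(4, -4)), Add(5, Rational(2, 7))), 2)), Mul(-1, -221563)) = Add(Add(-1, Pow(Mul(Add(1, -16), Rational(37, 7)), 2)), 221563) = Add(Add(-1, Pow(Mul(-15, Rational(37, 7)), 2)), 221563) = Add(Add(-1, Pow(Rational(-555, 7), 2)), 221563) = Add(Add(-1, Rational(308025, 49)), 221563) = Add(Rational(307976, 49), 221563) = Rational(11164563, 49)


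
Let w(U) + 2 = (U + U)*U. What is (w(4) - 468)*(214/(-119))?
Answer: 93732/119 ≈ 787.66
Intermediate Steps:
w(U) = -2 + 2*U**2 (w(U) = -2 + (U + U)*U = -2 + (2*U)*U = -2 + 2*U**2)
(w(4) - 468)*(214/(-119)) = ((-2 + 2*4**2) - 468)*(214/(-119)) = ((-2 + 2*16) - 468)*(214*(-1/119)) = ((-2 + 32) - 468)*(-214/119) = (30 - 468)*(-214/119) = -438*(-214/119) = 93732/119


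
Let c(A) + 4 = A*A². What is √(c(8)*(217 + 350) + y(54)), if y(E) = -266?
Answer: √287770 ≈ 536.44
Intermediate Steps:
c(A) = -4 + A³ (c(A) = -4 + A*A² = -4 + A³)
√(c(8)*(217 + 350) + y(54)) = √((-4 + 8³)*(217 + 350) - 266) = √((-4 + 512)*567 - 266) = √(508*567 - 266) = √(288036 - 266) = √287770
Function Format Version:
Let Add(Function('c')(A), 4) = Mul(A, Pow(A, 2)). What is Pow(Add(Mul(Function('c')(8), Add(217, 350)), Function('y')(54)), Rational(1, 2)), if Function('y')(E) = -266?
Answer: Pow(287770, Rational(1, 2)) ≈ 536.44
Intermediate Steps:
Function('c')(A) = Add(-4, Pow(A, 3)) (Function('c')(A) = Add(-4, Mul(A, Pow(A, 2))) = Add(-4, Pow(A, 3)))
Pow(Add(Mul(Function('c')(8), Add(217, 350)), Function('y')(54)), Rational(1, 2)) = Pow(Add(Mul(Add(-4, Pow(8, 3)), Add(217, 350)), -266), Rational(1, 2)) = Pow(Add(Mul(Add(-4, 512), 567), -266), Rational(1, 2)) = Pow(Add(Mul(508, 567), -266), Rational(1, 2)) = Pow(Add(288036, -266), Rational(1, 2)) = Pow(287770, Rational(1, 2))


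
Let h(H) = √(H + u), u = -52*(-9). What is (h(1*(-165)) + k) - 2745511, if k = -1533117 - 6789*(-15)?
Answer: -4176793 + √303 ≈ -4.1768e+6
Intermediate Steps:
u = 468
h(H) = √(468 + H) (h(H) = √(H + 468) = √(468 + H))
k = -1431282 (k = -1533117 - 1*(-101835) = -1533117 + 101835 = -1431282)
(h(1*(-165)) + k) - 2745511 = (√(468 + 1*(-165)) - 1431282) - 2745511 = (√(468 - 165) - 1431282) - 2745511 = (√303 - 1431282) - 2745511 = (-1431282 + √303) - 2745511 = -4176793 + √303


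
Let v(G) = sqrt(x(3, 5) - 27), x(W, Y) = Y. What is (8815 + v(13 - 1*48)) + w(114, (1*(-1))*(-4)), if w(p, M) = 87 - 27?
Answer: 8875 + I*sqrt(22) ≈ 8875.0 + 4.6904*I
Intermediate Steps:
w(p, M) = 60
v(G) = I*sqrt(22) (v(G) = sqrt(5 - 27) = sqrt(-22) = I*sqrt(22))
(8815 + v(13 - 1*48)) + w(114, (1*(-1))*(-4)) = (8815 + I*sqrt(22)) + 60 = 8875 + I*sqrt(22)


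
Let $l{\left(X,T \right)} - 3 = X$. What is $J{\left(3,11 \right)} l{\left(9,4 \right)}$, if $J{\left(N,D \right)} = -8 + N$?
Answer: $-60$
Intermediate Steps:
$l{\left(X,T \right)} = 3 + X$
$J{\left(3,11 \right)} l{\left(9,4 \right)} = \left(-8 + 3\right) \left(3 + 9\right) = \left(-5\right) 12 = -60$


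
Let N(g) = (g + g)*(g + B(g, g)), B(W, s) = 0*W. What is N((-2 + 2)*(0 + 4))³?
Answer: 0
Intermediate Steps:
B(W, s) = 0
N(g) = 2*g² (N(g) = (g + g)*(g + 0) = (2*g)*g = 2*g²)
N((-2 + 2)*(0 + 4))³ = (2*((-2 + 2)*(0 + 4))²)³ = (2*(0*4)²)³ = (2*0²)³ = (2*0)³ = 0³ = 0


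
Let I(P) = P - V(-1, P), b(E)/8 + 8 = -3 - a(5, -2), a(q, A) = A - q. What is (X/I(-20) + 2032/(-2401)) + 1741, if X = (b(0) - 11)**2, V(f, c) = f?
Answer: 74944622/45619 ≈ 1642.8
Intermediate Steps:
b(E) = -32 (b(E) = -64 + 8*(-3 - (-2 - 1*5)) = -64 + 8*(-3 - (-2 - 5)) = -64 + 8*(-3 - 1*(-7)) = -64 + 8*(-3 + 7) = -64 + 8*4 = -64 + 32 = -32)
I(P) = 1 + P (I(P) = P - 1*(-1) = P + 1 = 1 + P)
X = 1849 (X = (-32 - 11)**2 = (-43)**2 = 1849)
(X/I(-20) + 2032/(-2401)) + 1741 = (1849/(1 - 20) + 2032/(-2401)) + 1741 = (1849/(-19) + 2032*(-1/2401)) + 1741 = (1849*(-1/19) - 2032/2401) + 1741 = (-1849/19 - 2032/2401) + 1741 = -4478057/45619 + 1741 = 74944622/45619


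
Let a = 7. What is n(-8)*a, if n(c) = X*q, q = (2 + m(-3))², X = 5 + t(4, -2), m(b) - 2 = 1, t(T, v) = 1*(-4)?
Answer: 175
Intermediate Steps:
t(T, v) = -4
m(b) = 3 (m(b) = 2 + 1 = 3)
X = 1 (X = 5 - 4 = 1)
q = 25 (q = (2 + 3)² = 5² = 25)
n(c) = 25 (n(c) = 1*25 = 25)
n(-8)*a = 25*7 = 175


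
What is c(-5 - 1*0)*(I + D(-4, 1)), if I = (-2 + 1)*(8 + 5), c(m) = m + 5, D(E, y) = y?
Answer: 0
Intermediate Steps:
c(m) = 5 + m
I = -13 (I = -1*13 = -13)
c(-5 - 1*0)*(I + D(-4, 1)) = (5 + (-5 - 1*0))*(-13 + 1) = (5 + (-5 + 0))*(-12) = (5 - 5)*(-12) = 0*(-12) = 0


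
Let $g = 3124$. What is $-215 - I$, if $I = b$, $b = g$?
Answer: $-3339$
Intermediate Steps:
$b = 3124$
$I = 3124$
$-215 - I = -215 - 3124 = -3339$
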